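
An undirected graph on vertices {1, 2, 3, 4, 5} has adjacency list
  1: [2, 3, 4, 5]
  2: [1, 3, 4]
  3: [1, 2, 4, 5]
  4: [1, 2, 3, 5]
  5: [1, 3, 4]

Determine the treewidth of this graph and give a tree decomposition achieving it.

Treewidth 3.
One optimal decomposition is:
Bags: B1 = {1, 3, 4, 5}  B2 = {1, 2, 3, 4}
Tree: B1–B2

The largest bag has 4 vertices, giving width 3; this decomposition certifies tw(G) ≤ 3. Conversely, {1, 2, 3, 4} is a clique of size 4, and the vertices of any clique must share a bag in every tree decomposition; so some bag has ≥ 4 vertices and tw(G) ≥ 3. Combining the bounds, tw(G) = 3.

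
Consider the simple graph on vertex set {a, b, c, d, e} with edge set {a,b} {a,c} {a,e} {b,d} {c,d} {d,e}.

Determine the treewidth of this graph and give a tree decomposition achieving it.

Treewidth 2.
One optimal decomposition is:
Bags: B1 = {a, b, d}  B2 = {a, c, d}  B3 = {a, d, e}
Tree: B1–B2, B2–B3

Each bag holds 3 vertices, so the decomposition has width 2, which upper-bounds the treewidth. The edges a–b–d–c–a form a cycle, so G is not a tree and its treewidth is at least 2. Combining the bounds, tw(G) = 2.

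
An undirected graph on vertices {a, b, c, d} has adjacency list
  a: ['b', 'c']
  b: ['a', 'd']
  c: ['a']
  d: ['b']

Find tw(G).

A width-1 tree decomposition is:
Bags: B1 = {a, b}  B2 = {a, c}  B3 = {b, d}
Tree: B1–B2, B1–B3
Every bag has size at most 2, so the width is 2 − 1 = 1 and tw(G) ≤ 1. Any graph with an edge has treewidth ≥ 1, and G has the edge a–b. Combining the bounds, tw(G) = 1.

1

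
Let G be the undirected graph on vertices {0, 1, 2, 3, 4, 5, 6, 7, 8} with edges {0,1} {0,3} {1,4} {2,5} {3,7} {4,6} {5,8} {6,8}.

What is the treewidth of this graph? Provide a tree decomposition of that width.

The largest bag has 2 vertices, giving width 1; this decomposition certifies tw(G) ≤ 1. Since G has at least one edge (e.g. 2–5), it is not an edgeless graph, so tw(G) ≥ 1. Hence tw(G) = 1 exactly.

Treewidth 1.
One optimal decomposition is:
Bags: B1 = {2, 5}  B2 = {5, 8}  B3 = {6, 8}  B4 = {4, 6}  B5 = {1, 4}  B6 = {0, 1}  B7 = {0, 3}  B8 = {3, 7}
Tree: B1–B2, B2–B3, B3–B4, B4–B5, B5–B6, B6–B7, B7–B8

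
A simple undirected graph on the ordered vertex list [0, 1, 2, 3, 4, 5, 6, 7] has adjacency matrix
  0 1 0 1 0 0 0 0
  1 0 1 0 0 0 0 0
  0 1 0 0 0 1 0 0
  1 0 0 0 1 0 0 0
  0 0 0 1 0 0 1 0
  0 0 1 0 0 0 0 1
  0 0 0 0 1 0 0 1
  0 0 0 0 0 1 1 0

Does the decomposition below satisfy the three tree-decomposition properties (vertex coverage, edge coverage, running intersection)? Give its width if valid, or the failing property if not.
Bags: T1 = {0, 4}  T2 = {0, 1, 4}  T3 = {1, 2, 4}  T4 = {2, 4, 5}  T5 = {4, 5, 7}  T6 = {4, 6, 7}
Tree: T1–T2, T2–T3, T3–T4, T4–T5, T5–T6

No — vertex 3 appears in no bag.

A tree decomposition must satisfy three properties: every vertex lies in some bag; for every edge, both endpoints lie together in some bag; and for every vertex, the bags containing it form a connected subtree. Here vertex 3 appears in no bag, so the decomposition is invalid.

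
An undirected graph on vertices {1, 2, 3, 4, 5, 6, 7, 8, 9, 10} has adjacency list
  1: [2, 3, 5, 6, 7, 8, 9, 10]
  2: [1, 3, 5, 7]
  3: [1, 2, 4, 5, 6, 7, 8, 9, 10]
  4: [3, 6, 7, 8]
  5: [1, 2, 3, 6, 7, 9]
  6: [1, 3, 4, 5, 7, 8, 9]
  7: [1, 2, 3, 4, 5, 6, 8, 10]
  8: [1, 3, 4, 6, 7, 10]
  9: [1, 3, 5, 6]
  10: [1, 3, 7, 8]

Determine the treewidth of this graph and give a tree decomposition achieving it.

Each bag holds 5 vertices, so the decomposition has width 4, which upper-bounds the treewidth. On the other hand G contains the 5-clique {1, 3, 5, 6, 9}. A clique must lie in a single bag of any decomposition, so no decomposition can have width below 4. Hence tw(G) = 4 exactly.

Treewidth 4.
One optimal decomposition is:
Bags: B1 = {1, 3, 6, 7, 8}  B2 = {1, 3, 7, 8, 10}  B3 = {3, 4, 6, 7, 8}  B4 = {1, 3, 5, 6, 7}  B5 = {1, 2, 3, 5, 7}  B6 = {1, 3, 5, 6, 9}
Tree: B1–B2, B1–B3, B1–B4, B4–B5, B4–B6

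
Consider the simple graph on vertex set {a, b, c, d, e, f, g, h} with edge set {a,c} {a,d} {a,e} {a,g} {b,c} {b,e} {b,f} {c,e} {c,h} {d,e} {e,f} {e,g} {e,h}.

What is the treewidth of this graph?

A width-2 tree decomposition is:
Bags: B1 = {a, d, e}  B2 = {a, c, e}  B3 = {c, e, h}  B4 = {b, c, e}  B5 = {a, e, g}  B6 = {b, e, f}
Tree: B1–B2, B2–B3, B2–B4, B2–B5, B4–B6
The largest bag has 3 vertices, giving width 2; this decomposition certifies tw(G) ≤ 2. On the other hand G contains the 3-clique {a, d, e}. A clique must lie in a single bag of any decomposition, so no decomposition can have width below 2. Therefore the treewidth is 2.

2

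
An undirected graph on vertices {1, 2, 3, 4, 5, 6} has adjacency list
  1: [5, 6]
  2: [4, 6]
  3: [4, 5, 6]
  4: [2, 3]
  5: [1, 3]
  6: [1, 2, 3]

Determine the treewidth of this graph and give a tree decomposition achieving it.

The largest bag has 3 vertices, giving width 2; this decomposition certifies tw(G) ≤ 2. Since 4–2–6–3–4 is a cycle in G, G is not acyclic. Forests are exactly the graphs of treewidth ≤ 1, so tw(G) ≥ 2. The upper and lower bounds meet at 2, so that is the treewidth.

Treewidth 2.
One optimal decomposition is:
Bags: B1 = {2, 3, 4}  B2 = {2, 3, 6}  B3 = {3, 5, 6}  B4 = {1, 5, 6}
Tree: B1–B2, B2–B3, B3–B4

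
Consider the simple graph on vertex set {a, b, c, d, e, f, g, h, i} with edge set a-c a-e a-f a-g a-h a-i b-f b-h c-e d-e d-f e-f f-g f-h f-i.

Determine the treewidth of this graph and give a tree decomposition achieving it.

Treewidth 2.
One such decomposition:
Bags: B1 = {b, f, h}  B2 = {a, f, h}  B3 = {a, f, i}  B4 = {a, e, f}  B5 = {a, c, e}  B6 = {a, f, g}  B7 = {d, e, f}
Tree: B1–B2, B2–B3, B2–B4, B4–B5, B2–B6, B4–B7

The largest bag has 3 vertices, giving width 2; this decomposition certifies tw(G) ≤ 2. On the other hand G contains the 3-clique {a, c, e}. A clique must lie in a single bag of any decomposition, so no decomposition can have width below 2. Therefore the treewidth is 2.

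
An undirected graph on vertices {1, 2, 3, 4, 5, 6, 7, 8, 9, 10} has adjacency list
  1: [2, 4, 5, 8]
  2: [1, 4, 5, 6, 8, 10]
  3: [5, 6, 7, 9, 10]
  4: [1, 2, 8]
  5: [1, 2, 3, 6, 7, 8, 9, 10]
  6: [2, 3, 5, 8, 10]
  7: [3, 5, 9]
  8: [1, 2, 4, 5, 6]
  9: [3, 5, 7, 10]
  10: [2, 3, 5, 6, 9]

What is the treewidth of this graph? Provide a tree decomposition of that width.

Treewidth 3.
One such decomposition:
Bags: B1 = {2, 5, 6, 8}  B2 = {1, 2, 5, 8}  B3 = {2, 5, 6, 10}  B4 = {1, 2, 4, 8}  B5 = {3, 5, 6, 10}  B6 = {3, 5, 9, 10}  B7 = {3, 5, 7, 9}
Tree: B1–B2, B1–B3, B2–B4, B3–B5, B5–B6, B6–B7

The largest bag has 4 vertices, giving width 3; this decomposition certifies tw(G) ≤ 3. Conversely, {1, 2, 4, 8} is a clique of size 4, and the vertices of any clique must share a bag in every tree decomposition; so some bag has ≥ 4 vertices and tw(G) ≥ 3. The upper and lower bounds meet at 3, so that is the treewidth.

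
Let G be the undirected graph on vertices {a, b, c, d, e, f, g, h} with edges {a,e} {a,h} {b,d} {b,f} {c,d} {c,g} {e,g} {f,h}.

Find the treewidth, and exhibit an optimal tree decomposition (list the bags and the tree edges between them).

Treewidth 2.
Bags: B1 = {c, e, g}  B2 = {a, c, e}  B3 = {a, c, h}  B4 = {c, f, h}  B5 = {b, c, f}  B6 = {b, c, d}
Tree: B1–B2, B2–B3, B3–B4, B4–B5, B5–B6

Each bag holds 3 vertices, so the decomposition has width 2, which upper-bounds the treewidth. Since c–g–e–a–h–f–b–d–c is a cycle in G, G is not acyclic. Forests are exactly the graphs of treewidth ≤ 1, so tw(G) ≥ 2. The upper and lower bounds meet at 2, so that is the treewidth.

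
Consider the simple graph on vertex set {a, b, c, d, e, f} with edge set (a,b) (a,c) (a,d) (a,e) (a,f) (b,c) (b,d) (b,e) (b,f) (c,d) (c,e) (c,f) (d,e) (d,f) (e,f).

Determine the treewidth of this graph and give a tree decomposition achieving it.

With just one bag of size 6, the width is 6 − 1 = 5, so tw(G) ≤ 5. For the lower bound, the 6 vertices {a, b, c, d, e, f} are pairwise adjacent, and any tree decomposition puts a clique entirely inside one bag — forcing width ≥ 5. Therefore the treewidth is 5.

Treewidth 5.
One optimal decomposition is:
Bags: B1 = {a, b, c, d, e, f}
Tree: (single bag)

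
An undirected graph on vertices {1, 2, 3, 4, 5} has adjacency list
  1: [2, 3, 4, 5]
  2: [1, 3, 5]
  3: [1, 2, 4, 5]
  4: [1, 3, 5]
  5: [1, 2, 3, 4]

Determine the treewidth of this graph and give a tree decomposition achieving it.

Treewidth 3.
Bags: B1 = {1, 3, 4, 5}  B2 = {1, 2, 3, 5}
Tree: B1–B2

Every bag has size at most 4, so the width is 4 − 1 = 3 and tw(G) ≤ 3. Conversely, {1, 2, 3, 5} is a clique of size 4, and the vertices of any clique must share a bag in every tree decomposition; so some bag has ≥ 4 vertices and tw(G) ≥ 3. Hence tw(G) = 3 exactly.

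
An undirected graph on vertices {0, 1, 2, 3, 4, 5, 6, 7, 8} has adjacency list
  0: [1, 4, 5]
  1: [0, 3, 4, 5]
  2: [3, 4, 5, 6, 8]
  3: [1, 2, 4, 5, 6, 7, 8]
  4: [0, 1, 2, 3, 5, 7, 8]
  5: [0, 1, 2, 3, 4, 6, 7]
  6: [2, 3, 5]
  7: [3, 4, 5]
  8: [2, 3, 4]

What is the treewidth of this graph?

3

A width-3 tree decomposition is:
Bags: B1 = {2, 3, 4, 5}  B2 = {1, 3, 4, 5}  B3 = {2, 3, 4, 8}  B4 = {0, 1, 4, 5}  B5 = {3, 4, 5, 7}  B6 = {2, 3, 5, 6}
Tree: B1–B2, B1–B3, B2–B4, B2–B5, B1–B6
The largest bag has 4 vertices, giving width 3; this decomposition certifies tw(G) ≤ 3. On the other hand G contains the 4-clique {0, 1, 4, 5}. A clique must lie in a single bag of any decomposition, so no decomposition can have width below 3. Therefore the treewidth is 3.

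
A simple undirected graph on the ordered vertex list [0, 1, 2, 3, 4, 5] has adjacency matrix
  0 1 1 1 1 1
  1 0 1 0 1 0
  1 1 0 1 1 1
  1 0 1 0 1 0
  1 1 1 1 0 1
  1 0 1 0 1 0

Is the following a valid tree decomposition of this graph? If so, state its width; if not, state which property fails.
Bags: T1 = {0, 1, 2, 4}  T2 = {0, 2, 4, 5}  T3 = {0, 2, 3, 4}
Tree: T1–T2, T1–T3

Yes; width 3.

Every vertex of G appears in some bag (union = {0, 1, 2, 3, 4, 5}); every edge is covered by a bag; and for each vertex v the set of bags containing v is connected in the bag tree. The decomposition is therefore valid. The largest bag has 4 vertices, so the width is 3.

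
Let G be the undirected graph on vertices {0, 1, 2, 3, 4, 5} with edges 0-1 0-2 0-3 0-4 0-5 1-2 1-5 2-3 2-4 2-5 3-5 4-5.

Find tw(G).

A width-3 tree decomposition is:
Bags: B1 = {0, 2, 3, 5}  B2 = {0, 1, 2, 5}  B3 = {0, 2, 4, 5}
Tree: B1–B2, B1–B3
Each bag holds 4 vertices, so the decomposition has width 3, which upper-bounds the treewidth. On the other hand G contains the 4-clique {0, 1, 2, 5}. A clique must lie in a single bag of any decomposition, so no decomposition can have width below 3. Therefore the treewidth is 3.

3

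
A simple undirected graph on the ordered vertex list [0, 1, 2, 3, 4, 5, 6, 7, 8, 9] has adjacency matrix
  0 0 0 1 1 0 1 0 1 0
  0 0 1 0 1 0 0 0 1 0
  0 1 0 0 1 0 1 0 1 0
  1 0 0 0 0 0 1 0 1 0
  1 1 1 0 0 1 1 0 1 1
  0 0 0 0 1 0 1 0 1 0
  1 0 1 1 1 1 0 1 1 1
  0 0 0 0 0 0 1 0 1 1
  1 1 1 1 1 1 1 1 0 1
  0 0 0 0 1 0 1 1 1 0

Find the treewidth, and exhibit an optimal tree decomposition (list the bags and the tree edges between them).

Treewidth 3.
One such decomposition:
Bags: B1 = {4, 6, 8, 9}  B2 = {0, 4, 6, 8}  B3 = {0, 3, 6, 8}  B4 = {6, 7, 8, 9}  B5 = {2, 4, 6, 8}  B6 = {1, 2, 4, 8}  B7 = {4, 5, 6, 8}
Tree: B1–B2, B2–B3, B1–B4, B1–B5, B5–B6, B2–B7

Each bag holds 4 vertices, so the decomposition has width 3, which upper-bounds the treewidth. For the lower bound, the 4 vertices {1, 2, 4, 8} are pairwise adjacent, and any tree decomposition puts a clique entirely inside one bag — forcing width ≥ 3. The upper and lower bounds meet at 3, so that is the treewidth.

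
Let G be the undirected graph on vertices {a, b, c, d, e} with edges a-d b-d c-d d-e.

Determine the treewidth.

A width-1 tree decomposition is:
Bags: B1 = {b, d}  B2 = {a, d}  B3 = {c, d}  B4 = {d, e}
Tree: B1–B2, B2–B3, B2–B4
Every bag has size at most 2, so the width is 2 − 1 = 1 and tw(G) ≤ 1. Any graph with an edge has treewidth ≥ 1, and G has the edge b–d. Combining the bounds, tw(G) = 1.

1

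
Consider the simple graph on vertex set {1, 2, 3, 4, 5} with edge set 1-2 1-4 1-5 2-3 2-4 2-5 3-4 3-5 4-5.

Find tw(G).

3

A width-3 tree decomposition is:
Bags: B1 = {2, 3, 4, 5}  B2 = {1, 2, 4, 5}
Tree: B1–B2
Every bag has size at most 4, so the width is 4 − 1 = 3 and tw(G) ≤ 3. Conversely, {1, 2, 4, 5} is a clique of size 4, and the vertices of any clique must share a bag in every tree decomposition; so some bag has ≥ 4 vertices and tw(G) ≥ 3. Hence tw(G) = 3 exactly.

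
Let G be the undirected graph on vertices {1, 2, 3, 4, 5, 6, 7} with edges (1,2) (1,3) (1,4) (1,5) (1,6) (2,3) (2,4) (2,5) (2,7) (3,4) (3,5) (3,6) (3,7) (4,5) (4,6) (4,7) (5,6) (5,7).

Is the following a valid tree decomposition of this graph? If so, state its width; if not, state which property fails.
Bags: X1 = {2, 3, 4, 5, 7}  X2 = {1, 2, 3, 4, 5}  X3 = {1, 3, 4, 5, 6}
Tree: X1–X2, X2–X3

Checking the three conditions: (i) the bags cover all of {1, 2, 3, 4, 5, 6, 7}; (ii) for each edge, some bag contains both endpoints; (iii) the bags containing any fixed vertex form a subtree. All hold, so the decomposition is valid with width 5 − 1 = 4.

Yes; width 4.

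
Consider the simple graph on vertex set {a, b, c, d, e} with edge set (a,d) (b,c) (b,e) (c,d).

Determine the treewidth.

1

A width-1 tree decomposition is:
Bags: B1 = {a, d}  B2 = {c, d}  B3 = {b, c}  B4 = {b, e}
Tree: B1–B2, B2–B3, B3–B4
Every bag has size at most 2, so the width is 2 − 1 = 1 and tw(G) ≤ 1. Since G has at least one edge (e.g. a–d), it is not an edgeless graph, so tw(G) ≥ 1. Hence tw(G) = 1 exactly.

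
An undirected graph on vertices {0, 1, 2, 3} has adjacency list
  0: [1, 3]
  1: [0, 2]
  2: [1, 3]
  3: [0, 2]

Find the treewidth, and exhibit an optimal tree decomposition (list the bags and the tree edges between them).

Each bag holds 3 vertices, so the decomposition has width 2, which upper-bounds the treewidth. Since 2–3–0–1–2 is a cycle in G, G is not acyclic. Forests are exactly the graphs of treewidth ≤ 1, so tw(G) ≥ 2. The upper and lower bounds meet at 2, so that is the treewidth.

Treewidth 2.
One optimal decomposition is:
Bags: B1 = {0, 2, 3}  B2 = {0, 1, 2}
Tree: B1–B2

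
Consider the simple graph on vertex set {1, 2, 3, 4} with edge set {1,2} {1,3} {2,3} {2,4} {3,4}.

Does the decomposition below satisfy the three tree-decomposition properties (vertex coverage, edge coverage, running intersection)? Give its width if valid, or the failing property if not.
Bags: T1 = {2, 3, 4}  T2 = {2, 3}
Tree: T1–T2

A tree decomposition must satisfy three properties: every vertex lies in some bag; for every edge, both endpoints lie together in some bag; and for every vertex, the bags containing it form a connected subtree. Here vertex 1 appears in no bag, so the decomposition is invalid.

No — vertex 1 appears in no bag.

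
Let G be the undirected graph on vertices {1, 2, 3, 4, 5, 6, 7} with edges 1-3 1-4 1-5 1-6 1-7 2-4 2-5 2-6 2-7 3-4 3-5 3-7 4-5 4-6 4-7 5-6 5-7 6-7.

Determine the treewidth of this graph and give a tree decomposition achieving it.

Treewidth 4.
One optimal decomposition is:
Bags: B1 = {1, 3, 4, 5, 7}  B2 = {1, 4, 5, 6, 7}  B3 = {2, 4, 5, 6, 7}
Tree: B1–B2, B2–B3

The largest bag has 5 vertices, giving width 4; this decomposition certifies tw(G) ≤ 4. For the lower bound, the 5 vertices {1, 3, 4, 5, 7} are pairwise adjacent, and any tree decomposition puts a clique entirely inside one bag — forcing width ≥ 4. Combining the bounds, tw(G) = 4.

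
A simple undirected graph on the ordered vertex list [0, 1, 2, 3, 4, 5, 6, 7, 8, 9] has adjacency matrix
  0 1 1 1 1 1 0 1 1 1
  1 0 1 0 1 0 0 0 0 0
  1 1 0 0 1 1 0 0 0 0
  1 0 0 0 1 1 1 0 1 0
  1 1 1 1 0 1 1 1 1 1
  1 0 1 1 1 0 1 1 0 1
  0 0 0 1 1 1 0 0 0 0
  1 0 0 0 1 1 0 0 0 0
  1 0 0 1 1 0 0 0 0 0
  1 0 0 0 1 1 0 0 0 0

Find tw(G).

A width-3 tree decomposition is:
Bags: B1 = {0, 3, 4, 5}  B2 = {0, 4, 5, 7}  B3 = {0, 4, 5, 9}  B4 = {0, 2, 4, 5}  B5 = {3, 4, 5, 6}  B6 = {0, 1, 2, 4}  B7 = {0, 3, 4, 8}
Tree: B1–B2, B1–B3, B2–B4, B1–B5, B4–B6, B1–B7
Every bag has size at most 4, so the width is 4 − 1 = 3 and tw(G) ≤ 3. For the lower bound, the 4 vertices {0, 3, 4, 8} are pairwise adjacent, and any tree decomposition puts a clique entirely inside one bag — forcing width ≥ 3. Therefore the treewidth is 3.

3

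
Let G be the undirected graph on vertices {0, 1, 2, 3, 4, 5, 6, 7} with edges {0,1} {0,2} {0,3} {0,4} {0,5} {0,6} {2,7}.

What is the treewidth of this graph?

1

A width-1 tree decomposition is:
Bags: B1 = {0, 2}  B2 = {0, 3}  B3 = {0, 6}  B4 = {0, 1}  B5 = {0, 4}  B6 = {2, 7}  B7 = {0, 5}
Tree: B1–B2, B2–B3, B3–B4, B2–B5, B1–B6, B1–B7
Every bag has size at most 2, so the width is 2 − 1 = 1 and tw(G) ≤ 1. Any graph with an edge has treewidth ≥ 1, and G has the edge 2–0. The upper and lower bounds meet at 1, so that is the treewidth.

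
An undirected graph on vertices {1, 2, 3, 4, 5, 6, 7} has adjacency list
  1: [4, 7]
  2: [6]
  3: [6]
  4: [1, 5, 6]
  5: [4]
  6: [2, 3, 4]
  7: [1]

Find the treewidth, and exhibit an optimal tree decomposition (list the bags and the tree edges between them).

Each bag holds 2 vertices, so the decomposition has width 1, which upper-bounds the treewidth. Since G has at least one edge (e.g. 4–5), it is not an edgeless graph, so tw(G) ≥ 1. The upper and lower bounds meet at 1, so that is the treewidth.

Treewidth 1.
One such decomposition:
Bags: B1 = {4, 5}  B2 = {4, 6}  B3 = {2, 6}  B4 = {3, 6}  B5 = {1, 4}  B6 = {1, 7}
Tree: B1–B2, B2–B3, B3–B4, B1–B5, B5–B6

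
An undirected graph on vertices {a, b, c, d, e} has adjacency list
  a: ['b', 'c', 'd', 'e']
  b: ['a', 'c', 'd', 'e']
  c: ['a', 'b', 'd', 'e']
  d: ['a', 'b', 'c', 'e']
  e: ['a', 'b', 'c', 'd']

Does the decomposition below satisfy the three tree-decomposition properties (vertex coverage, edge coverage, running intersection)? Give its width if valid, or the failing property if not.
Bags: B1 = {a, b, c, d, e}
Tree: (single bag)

Yes; width 4.

Every vertex of G appears in some bag (union = {a, b, c, d, e}); every edge is covered by a bag; and for each vertex v the set of bags containing v is connected in the bag tree. The decomposition is therefore valid. The largest bag has 5 vertices, so the width is 4.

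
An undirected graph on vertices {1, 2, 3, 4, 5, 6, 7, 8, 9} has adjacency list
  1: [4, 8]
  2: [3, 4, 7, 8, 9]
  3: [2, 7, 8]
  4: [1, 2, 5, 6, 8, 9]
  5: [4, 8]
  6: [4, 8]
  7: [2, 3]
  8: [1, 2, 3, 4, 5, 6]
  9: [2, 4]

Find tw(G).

2

A width-2 tree decomposition is:
Bags: B1 = {2, 3, 8}  B2 = {2, 4, 8}  B3 = {4, 6, 8}  B4 = {2, 3, 7}  B5 = {4, 5, 8}  B6 = {2, 4, 9}  B7 = {1, 4, 8}
Tree: B1–B2, B2–B3, B1–B4, B2–B5, B2–B6, B5–B7
The largest bag has 3 vertices, giving width 2; this decomposition certifies tw(G) ≤ 2. Conversely, {2, 3, 8} is a clique of size 3, and the vertices of any clique must share a bag in every tree decomposition; so some bag has ≥ 3 vertices and tw(G) ≥ 2. Combining the bounds, tw(G) = 2.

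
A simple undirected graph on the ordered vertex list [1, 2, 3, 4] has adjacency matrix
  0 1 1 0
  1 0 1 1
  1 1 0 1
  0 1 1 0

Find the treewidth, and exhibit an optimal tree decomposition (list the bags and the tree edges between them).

Treewidth 2.
One such decomposition:
Bags: B1 = {2, 3, 4}  B2 = {1, 2, 3}
Tree: B1–B2

Each bag holds 3 vertices, so the decomposition has width 2, which upper-bounds the treewidth. On the other hand G contains the 3-clique {1, 2, 3}. A clique must lie in a single bag of any decomposition, so no decomposition can have width below 2. Combining the bounds, tw(G) = 2.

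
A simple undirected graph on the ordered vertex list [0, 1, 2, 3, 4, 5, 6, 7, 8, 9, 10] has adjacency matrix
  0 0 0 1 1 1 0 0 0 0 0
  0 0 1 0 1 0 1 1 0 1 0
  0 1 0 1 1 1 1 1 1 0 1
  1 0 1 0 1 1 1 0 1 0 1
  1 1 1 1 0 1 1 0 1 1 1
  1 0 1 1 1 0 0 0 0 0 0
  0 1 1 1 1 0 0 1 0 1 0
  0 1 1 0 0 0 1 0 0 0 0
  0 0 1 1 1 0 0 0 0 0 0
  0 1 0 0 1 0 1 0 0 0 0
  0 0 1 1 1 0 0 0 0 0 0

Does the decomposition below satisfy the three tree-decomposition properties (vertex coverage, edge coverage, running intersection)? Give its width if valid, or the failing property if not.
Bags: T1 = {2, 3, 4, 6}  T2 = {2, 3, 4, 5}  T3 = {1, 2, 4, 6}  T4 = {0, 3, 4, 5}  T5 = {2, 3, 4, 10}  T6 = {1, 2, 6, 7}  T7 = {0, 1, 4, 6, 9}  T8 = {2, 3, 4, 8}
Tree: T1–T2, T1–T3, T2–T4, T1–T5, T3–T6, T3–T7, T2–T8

A tree decomposition must satisfy three properties: every vertex lies in some bag; for every edge, both endpoints lie together in some bag; and for every vertex, the bags containing it form a connected subtree. Here bags containing vertex 0 are not connected in the tree, so the decomposition is invalid.

No — bags containing vertex 0 are not connected in the tree.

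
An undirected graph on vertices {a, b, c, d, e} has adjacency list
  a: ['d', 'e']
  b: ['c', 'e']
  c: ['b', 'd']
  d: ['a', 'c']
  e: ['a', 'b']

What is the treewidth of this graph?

A width-2 tree decomposition is:
Bags: B1 = {b, c, e}  B2 = {c, d, e}  B3 = {a, d, e}
Tree: B1–B2, B2–B3
The largest bag has 3 vertices, giving width 2; this decomposition certifies tw(G) ≤ 2. Since e–b–c–d–a–e is a cycle in G, G is not acyclic. Forests are exactly the graphs of treewidth ≤ 1, so tw(G) ≥ 2. Therefore the treewidth is 2.

2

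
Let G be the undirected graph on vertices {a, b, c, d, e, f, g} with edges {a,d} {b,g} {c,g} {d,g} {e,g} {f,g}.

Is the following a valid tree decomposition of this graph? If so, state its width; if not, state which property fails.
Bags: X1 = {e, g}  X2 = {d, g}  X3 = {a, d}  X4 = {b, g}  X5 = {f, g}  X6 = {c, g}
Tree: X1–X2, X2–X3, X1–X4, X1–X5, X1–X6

Yes; width 1.

Checking the three conditions: (i) the bags cover all of {a, b, c, d, e, f, g}; (ii) for each edge, some bag contains both endpoints; (iii) the bags containing any fixed vertex form a subtree. All hold, so the decomposition is valid with width 2 − 1 = 1.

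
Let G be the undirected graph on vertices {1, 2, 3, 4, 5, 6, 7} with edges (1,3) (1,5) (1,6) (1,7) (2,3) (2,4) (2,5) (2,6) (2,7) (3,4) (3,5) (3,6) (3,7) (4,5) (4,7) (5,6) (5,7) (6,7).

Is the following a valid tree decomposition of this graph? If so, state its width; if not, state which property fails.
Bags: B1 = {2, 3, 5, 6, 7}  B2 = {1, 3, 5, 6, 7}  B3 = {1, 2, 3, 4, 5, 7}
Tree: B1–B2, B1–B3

A tree decomposition must satisfy three properties: every vertex lies in some bag; for every edge, both endpoints lie together in some bag; and for every vertex, the bags containing it form a connected subtree. Here bags containing vertex 1 are not connected in the tree, so the decomposition is invalid.

No — bags containing vertex 1 are not connected in the tree.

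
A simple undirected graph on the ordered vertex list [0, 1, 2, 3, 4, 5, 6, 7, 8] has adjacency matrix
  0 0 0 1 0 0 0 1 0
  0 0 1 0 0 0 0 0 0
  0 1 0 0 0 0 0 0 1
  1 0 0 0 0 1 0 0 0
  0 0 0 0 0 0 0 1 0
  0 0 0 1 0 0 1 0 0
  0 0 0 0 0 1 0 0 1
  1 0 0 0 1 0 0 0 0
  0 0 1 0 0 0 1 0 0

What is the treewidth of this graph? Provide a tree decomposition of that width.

Every bag has size at most 2, so the width is 2 − 1 = 1 and tw(G) ≤ 1. G has an edge, so its treewidth is at least 1. Therefore the treewidth is 1.

Treewidth 1.
Bags: B1 = {4, 7}  B2 = {0, 7}  B3 = {0, 3}  B4 = {3, 5}  B5 = {5, 6}  B6 = {6, 8}  B7 = {2, 8}  B8 = {1, 2}
Tree: B1–B2, B2–B3, B3–B4, B4–B5, B5–B6, B6–B7, B7–B8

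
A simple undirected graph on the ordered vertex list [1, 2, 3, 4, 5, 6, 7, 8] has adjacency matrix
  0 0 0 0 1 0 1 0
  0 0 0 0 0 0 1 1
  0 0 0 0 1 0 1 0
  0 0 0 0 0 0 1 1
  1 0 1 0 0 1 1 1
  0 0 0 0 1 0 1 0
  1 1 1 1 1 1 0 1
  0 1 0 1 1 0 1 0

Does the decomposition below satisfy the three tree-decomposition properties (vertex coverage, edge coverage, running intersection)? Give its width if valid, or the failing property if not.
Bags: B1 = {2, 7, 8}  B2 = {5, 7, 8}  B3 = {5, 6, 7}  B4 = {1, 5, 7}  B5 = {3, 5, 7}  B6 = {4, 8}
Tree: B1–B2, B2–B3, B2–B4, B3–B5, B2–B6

A tree decomposition must satisfy three properties: every vertex lies in some bag; for every edge, both endpoints lie together in some bag; and for every vertex, the bags containing it form a connected subtree. Here edge (7,4) lies in no bag, so the decomposition is invalid.

No — edge (7,4) lies in no bag.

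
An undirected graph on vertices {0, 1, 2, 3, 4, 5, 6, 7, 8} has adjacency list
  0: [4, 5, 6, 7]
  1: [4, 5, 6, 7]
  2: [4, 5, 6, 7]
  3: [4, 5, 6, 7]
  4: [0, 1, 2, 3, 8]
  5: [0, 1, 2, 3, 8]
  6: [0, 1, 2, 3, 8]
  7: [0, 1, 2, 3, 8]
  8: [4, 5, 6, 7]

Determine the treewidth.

A width-4 tree decomposition is:
Bags: B1 = {3, 4, 5, 6, 7}  B2 = {4, 5, 6, 7, 8}  B3 = {0, 4, 5, 6, 7}  B4 = {1, 4, 5, 6, 7}  B5 = {2, 4, 5, 6, 7}
Tree: B1–B2, B2–B3, B3–B4, B4–B5
Each bag holds 5 vertices, so the decomposition has width 4, which upper-bounds the treewidth. For the lower bound: the 5 vertex sets {3,6}, {4,8}, {0,7}, {5}, {1} are disjoint, each induces a connected subgraph, and every pair is joined by at least one edge of G. Contracting each set to a single vertex therefore yields K_{5} as a minor, and since treewidth is minor-monotone, tw(G) ≥ tw(K_{5}) = 4. Combining the bounds, tw(G) = 4.

4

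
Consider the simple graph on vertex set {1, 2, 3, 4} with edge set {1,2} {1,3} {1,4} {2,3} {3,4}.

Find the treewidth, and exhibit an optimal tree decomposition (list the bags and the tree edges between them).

The largest bag has 3 vertices, giving width 2; this decomposition certifies tw(G) ≤ 2. Conversely, {1, 2, 3} is a clique of size 3, and the vertices of any clique must share a bag in every tree decomposition; so some bag has ≥ 3 vertices and tw(G) ≥ 2. Therefore the treewidth is 2.

Treewidth 2.
One optimal decomposition is:
Bags: B1 = {1, 2, 3}  B2 = {1, 3, 4}
Tree: B1–B2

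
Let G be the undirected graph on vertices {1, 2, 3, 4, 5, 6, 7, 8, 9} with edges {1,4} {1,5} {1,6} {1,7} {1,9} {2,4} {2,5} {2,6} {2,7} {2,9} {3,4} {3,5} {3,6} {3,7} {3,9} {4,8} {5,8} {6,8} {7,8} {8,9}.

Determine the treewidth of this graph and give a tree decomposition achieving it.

Treewidth 4.
One optimal decomposition is:
Bags: B1 = {1, 2, 3, 7, 8}  B2 = {1, 2, 3, 8, 9}  B3 = {1, 2, 3, 5, 8}  B4 = {1, 2, 3, 4, 8}  B5 = {1, 2, 3, 6, 8}
Tree: B1–B2, B2–B3, B3–B4, B4–B5

The largest bag has 5 vertices, giving width 4; this decomposition certifies tw(G) ≤ 4. For the lower bound: the 5 vertex sets {1,7}, {3,9}, {2,5}, {8}, {4} are disjoint, each induces a connected subgraph, and every pair is joined by at least one edge of G. Contracting each set to a single vertex therefore yields K_{5} as a minor, and since treewidth is minor-monotone, tw(G) ≥ tw(K_{5}) = 4. Hence tw(G) = 4 exactly.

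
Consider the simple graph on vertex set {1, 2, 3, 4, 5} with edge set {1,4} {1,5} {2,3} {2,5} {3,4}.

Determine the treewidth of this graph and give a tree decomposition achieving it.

Treewidth 2.
Bags: B1 = {1, 3, 4}  B2 = {1, 2, 3}  B3 = {1, 2, 5}
Tree: B1–B2, B2–B3

The largest bag has 3 vertices, giving width 2; this decomposition certifies tw(G) ≤ 2. The edges 1–4–3–2–5–1 form a cycle, so G is not a tree and its treewidth is at least 2. Hence tw(G) = 2 exactly.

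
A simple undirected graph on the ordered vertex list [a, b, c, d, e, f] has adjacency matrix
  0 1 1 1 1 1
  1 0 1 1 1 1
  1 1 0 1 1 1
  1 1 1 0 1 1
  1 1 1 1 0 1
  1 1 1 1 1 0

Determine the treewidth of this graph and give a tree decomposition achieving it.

Treewidth 5.
One optimal decomposition is:
Bags: B1 = {a, b, c, d, e, f}
Tree: (single bag)

A single bag containing all 6 vertices is trivially a valid decomposition of width 5. For the lower bound, the 6 vertices {a, b, c, d, e, f} are pairwise adjacent, and any tree decomposition puts a clique entirely inside one bag — forcing width ≥ 5. The upper and lower bounds meet at 5, so that is the treewidth.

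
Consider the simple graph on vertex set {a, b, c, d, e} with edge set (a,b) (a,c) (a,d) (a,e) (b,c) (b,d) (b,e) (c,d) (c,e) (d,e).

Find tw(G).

4

A width-4 tree decomposition is:
Bags: B1 = {a, b, c, d, e}
Tree: (single bag)
A single bag containing all 5 vertices is trivially a valid decomposition of width 4. For the lower bound, the 5 vertices {a, b, c, d, e} are pairwise adjacent, and any tree decomposition puts a clique entirely inside one bag — forcing width ≥ 4. The upper and lower bounds meet at 4, so that is the treewidth.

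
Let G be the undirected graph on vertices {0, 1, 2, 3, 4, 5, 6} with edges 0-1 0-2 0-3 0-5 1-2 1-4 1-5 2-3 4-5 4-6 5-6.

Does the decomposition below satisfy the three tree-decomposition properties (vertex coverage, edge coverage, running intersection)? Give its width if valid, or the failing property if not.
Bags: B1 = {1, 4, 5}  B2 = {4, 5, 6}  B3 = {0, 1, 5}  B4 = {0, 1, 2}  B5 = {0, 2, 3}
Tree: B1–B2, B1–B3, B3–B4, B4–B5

Every vertex of G appears in some bag (union = {0, 1, 2, 3, 4, 5, 6}); every edge is covered by a bag; and for each vertex v the set of bags containing v is connected in the bag tree. The decomposition is therefore valid. The largest bag has 3 vertices, so the width is 2.

Yes; width 2.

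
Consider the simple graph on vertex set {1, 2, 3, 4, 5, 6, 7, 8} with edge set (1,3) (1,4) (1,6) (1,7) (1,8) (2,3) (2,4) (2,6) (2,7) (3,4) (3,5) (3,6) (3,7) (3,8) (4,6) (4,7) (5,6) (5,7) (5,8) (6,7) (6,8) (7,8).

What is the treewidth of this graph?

A width-4 tree decomposition is:
Bags: B1 = {1, 3, 6, 7, 8}  B2 = {1, 3, 4, 6, 7}  B3 = {3, 5, 6, 7, 8}  B4 = {2, 3, 4, 6, 7}
Tree: B1–B2, B1–B3, B2–B4
Every bag has size at most 5, so the width is 5 − 1 = 4 and tw(G) ≤ 4. On the other hand G contains the 5-clique {1, 3, 6, 7, 8}. A clique must lie in a single bag of any decomposition, so no decomposition can have width below 4. The upper and lower bounds meet at 4, so that is the treewidth.

4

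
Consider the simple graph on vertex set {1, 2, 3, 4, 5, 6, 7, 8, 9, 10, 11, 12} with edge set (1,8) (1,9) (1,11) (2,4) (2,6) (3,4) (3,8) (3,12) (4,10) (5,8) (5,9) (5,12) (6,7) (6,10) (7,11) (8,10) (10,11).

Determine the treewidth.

3

A width-3 tree decomposition is:
Bags: B1 = {1, 5, 9, 12}  B2 = {1, 5, 8, 12}  B3 = {1, 3, 8, 12}  B4 = {1, 3, 8, 11}  B5 = {3, 8, 10, 11}  B6 = {3, 4, 10, 11}  B7 = {4, 7, 10, 11}  B8 = {4, 6, 7, 10}  B9 = {2, 4, 6, 7}
Tree: B1–B2, B2–B3, B3–B4, B4–B5, B5–B6, B6–B7, B7–B8, B8–B9
Every bag has size at most 4, so the width is 4 − 1 = 3 and tw(G) ≤ 3. For the lower bound: the 4 vertex sets {5,9,12}, {1}, {8}, {3,4,10,11} are disjoint, each induces a connected subgraph, and every pair is joined by at least one edge of G. Contracting each set to a single vertex therefore yields K_{4} as a minor, and since treewidth is minor-monotone, tw(G) ≥ tw(K_{4}) = 3. The upper and lower bounds meet at 3, so that is the treewidth.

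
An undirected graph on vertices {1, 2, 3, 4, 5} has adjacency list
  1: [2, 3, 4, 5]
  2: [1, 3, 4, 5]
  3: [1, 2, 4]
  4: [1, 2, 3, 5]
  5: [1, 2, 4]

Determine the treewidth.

A width-3 tree decomposition is:
Bags: B1 = {1, 2, 3, 4}  B2 = {1, 2, 4, 5}
Tree: B1–B2
Each bag holds 4 vertices, so the decomposition has width 3, which upper-bounds the treewidth. For the lower bound, the 4 vertices {1, 2, 3, 4} are pairwise adjacent, and any tree decomposition puts a clique entirely inside one bag — forcing width ≥ 3. Combining the bounds, tw(G) = 3.

3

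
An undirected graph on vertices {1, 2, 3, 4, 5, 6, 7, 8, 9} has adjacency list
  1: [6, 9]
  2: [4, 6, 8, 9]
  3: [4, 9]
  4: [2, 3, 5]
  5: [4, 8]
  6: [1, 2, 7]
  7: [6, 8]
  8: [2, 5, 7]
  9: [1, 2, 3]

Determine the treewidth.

A width-3 tree decomposition is:
Bags: B1 = {5, 6, 7, 8}  B2 = {2, 5, 6, 8}  B3 = {2, 4, 5, 6}  B4 = {1, 2, 4, 6}  B5 = {1, 2, 4, 9}  B6 = {1, 3, 4, 9}
Tree: B1–B2, B2–B3, B3–B4, B4–B5, B5–B6
Every bag has size at most 4, so the width is 4 − 1 = 3 and tw(G) ≤ 3. For the lower bound: the 4 vertex sets {5,7,8}, {6}, {2}, {1,3,4,9} are disjoint, each induces a connected subgraph, and every pair is joined by at least one edge of G. Contracting each set to a single vertex therefore yields K_{4} as a minor, and since treewidth is minor-monotone, tw(G) ≥ tw(K_{4}) = 3. The upper and lower bounds meet at 3, so that is the treewidth.

3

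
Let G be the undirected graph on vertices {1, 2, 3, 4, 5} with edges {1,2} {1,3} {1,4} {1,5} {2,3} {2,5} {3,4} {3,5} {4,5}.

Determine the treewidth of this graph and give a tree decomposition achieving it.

Every bag has size at most 4, so the width is 4 − 1 = 3 and tw(G) ≤ 3. Conversely, {1, 2, 3, 5} is a clique of size 4, and the vertices of any clique must share a bag in every tree decomposition; so some bag has ≥ 4 vertices and tw(G) ≥ 3. The upper and lower bounds meet at 3, so that is the treewidth.

Treewidth 3.
Bags: B1 = {1, 3, 4, 5}  B2 = {1, 2, 3, 5}
Tree: B1–B2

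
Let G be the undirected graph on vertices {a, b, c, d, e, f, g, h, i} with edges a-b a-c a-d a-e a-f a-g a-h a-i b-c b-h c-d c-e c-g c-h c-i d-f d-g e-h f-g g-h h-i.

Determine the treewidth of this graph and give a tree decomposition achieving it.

Each bag holds 4 vertices, so the decomposition has width 3, which upper-bounds the treewidth. Conversely, {a, c, d, g} is a clique of size 4, and the vertices of any clique must share a bag in every tree decomposition; so some bag has ≥ 4 vertices and tw(G) ≥ 3. The upper and lower bounds meet at 3, so that is the treewidth.

Treewidth 3.
One optimal decomposition is:
Bags: B1 = {a, c, g, h}  B2 = {a, c, d, g}  B3 = {a, c, h, i}  B4 = {a, c, e, h}  B5 = {a, b, c, h}  B6 = {a, d, f, g}
Tree: B1–B2, B1–B3, B3–B4, B1–B5, B2–B6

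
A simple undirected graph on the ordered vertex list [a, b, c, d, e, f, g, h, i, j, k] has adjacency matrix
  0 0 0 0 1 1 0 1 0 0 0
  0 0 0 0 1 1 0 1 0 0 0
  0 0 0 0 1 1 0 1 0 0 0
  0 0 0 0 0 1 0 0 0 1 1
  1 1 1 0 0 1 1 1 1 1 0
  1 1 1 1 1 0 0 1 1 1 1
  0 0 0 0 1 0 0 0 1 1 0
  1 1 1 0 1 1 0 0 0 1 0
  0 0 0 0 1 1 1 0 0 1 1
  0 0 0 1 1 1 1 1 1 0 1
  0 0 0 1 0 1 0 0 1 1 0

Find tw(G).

3

A width-3 tree decomposition is:
Bags: B1 = {e, f, i, j}  B2 = {e, g, i, j}  B3 = {e, f, h, j}  B4 = {f, i, j, k}  B5 = {c, e, f, h}  B6 = {d, f, j, k}  B7 = {a, e, f, h}  B8 = {b, e, f, h}
Tree: B1–B2, B1–B3, B1–B4, B3–B5, B4–B6, B3–B7, B7–B8
Each bag holds 4 vertices, so the decomposition has width 3, which upper-bounds the treewidth. For the lower bound, the 4 vertices {e, g, i, j} are pairwise adjacent, and any tree decomposition puts a clique entirely inside one bag — forcing width ≥ 3. Combining the bounds, tw(G) = 3.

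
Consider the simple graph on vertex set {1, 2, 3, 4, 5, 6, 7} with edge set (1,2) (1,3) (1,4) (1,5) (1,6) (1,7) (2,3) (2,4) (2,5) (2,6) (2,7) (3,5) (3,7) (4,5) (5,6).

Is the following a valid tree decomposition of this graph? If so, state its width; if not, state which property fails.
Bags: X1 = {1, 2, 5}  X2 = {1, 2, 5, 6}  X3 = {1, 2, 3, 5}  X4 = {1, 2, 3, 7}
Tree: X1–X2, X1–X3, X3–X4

No — vertex 4 appears in no bag.

A tree decomposition must satisfy three properties: every vertex lies in some bag; for every edge, both endpoints lie together in some bag; and for every vertex, the bags containing it form a connected subtree. Here vertex 4 appears in no bag, so the decomposition is invalid.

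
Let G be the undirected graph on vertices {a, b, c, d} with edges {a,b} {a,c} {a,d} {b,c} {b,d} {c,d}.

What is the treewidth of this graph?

A width-3 tree decomposition is:
Bags: B1 = {a, b, c, d}
Tree: (single bag)
With just one bag of size 4, the width is 4 − 1 = 3, so tw(G) ≤ 3. For the lower bound, the 4 vertices {a, b, c, d} are pairwise adjacent, and any tree decomposition puts a clique entirely inside one bag — forcing width ≥ 3. Combining the bounds, tw(G) = 3.

3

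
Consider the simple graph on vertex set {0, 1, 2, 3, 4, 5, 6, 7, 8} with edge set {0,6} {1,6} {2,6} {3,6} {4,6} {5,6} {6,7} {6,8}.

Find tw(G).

A width-1 tree decomposition is:
Bags: B1 = {1, 6}  B2 = {6, 8}  B3 = {2, 6}  B4 = {3, 6}  B5 = {4, 6}  B6 = {0, 6}  B7 = {6, 7}  B8 = {5, 6}
Tree: B1–B2, B1–B3, B1–B4, B2–B5, B4–B6, B1–B7, B7–B8
Each bag holds 2 vertices, so the decomposition has width 1, which upper-bounds the treewidth. Since G has at least one edge (e.g. 1–6), it is not an edgeless graph, so tw(G) ≥ 1. Combining the bounds, tw(G) = 1.

1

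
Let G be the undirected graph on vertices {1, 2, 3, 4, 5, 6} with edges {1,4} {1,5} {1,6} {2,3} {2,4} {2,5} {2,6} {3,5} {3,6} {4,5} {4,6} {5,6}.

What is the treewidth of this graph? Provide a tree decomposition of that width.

Every bag has size at most 4, so the width is 4 − 1 = 3 and tw(G) ≤ 3. For the lower bound, the 4 vertices {1, 4, 5, 6} are pairwise adjacent, and any tree decomposition puts a clique entirely inside one bag — forcing width ≥ 3. The upper and lower bounds meet at 3, so that is the treewidth.

Treewidth 3.
Bags: B1 = {2, 3, 5, 6}  B2 = {2, 4, 5, 6}  B3 = {1, 4, 5, 6}
Tree: B1–B2, B2–B3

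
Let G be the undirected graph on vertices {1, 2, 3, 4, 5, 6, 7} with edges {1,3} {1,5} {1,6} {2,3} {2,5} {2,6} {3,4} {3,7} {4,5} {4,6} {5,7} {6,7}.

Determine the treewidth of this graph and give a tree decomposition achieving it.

Every bag has size at most 4, so the width is 4 − 1 = 3 and tw(G) ≤ 3. For the lower bound: the 4 vertex sets {2,3}, {1,5}, {6}, {4} are disjoint, each induces a connected subgraph, and every pair is joined by at least one edge of G. Contracting each set to a single vertex therefore yields K_{4} as a minor, and since treewidth is minor-monotone, tw(G) ≥ tw(K_{4}) = 3. Combining the bounds, tw(G) = 3.

Treewidth 3.
Bags: B1 = {2, 3, 5, 6}  B2 = {1, 3, 5, 6}  B3 = {3, 4, 5, 6}  B4 = {3, 5, 6, 7}
Tree: B1–B2, B2–B3, B3–B4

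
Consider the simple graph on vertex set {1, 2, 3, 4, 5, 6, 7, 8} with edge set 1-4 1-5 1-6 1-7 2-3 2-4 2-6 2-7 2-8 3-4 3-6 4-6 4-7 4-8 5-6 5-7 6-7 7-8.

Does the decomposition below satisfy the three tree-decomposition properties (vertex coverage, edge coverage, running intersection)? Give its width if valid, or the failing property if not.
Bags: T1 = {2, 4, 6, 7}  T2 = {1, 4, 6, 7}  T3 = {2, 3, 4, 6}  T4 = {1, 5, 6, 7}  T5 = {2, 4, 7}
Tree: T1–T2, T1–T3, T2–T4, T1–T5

A tree decomposition must satisfy three properties: every vertex lies in some bag; for every edge, both endpoints lie together in some bag; and for every vertex, the bags containing it form a connected subtree. Here vertex 8 appears in no bag, so the decomposition is invalid.

No — vertex 8 appears in no bag.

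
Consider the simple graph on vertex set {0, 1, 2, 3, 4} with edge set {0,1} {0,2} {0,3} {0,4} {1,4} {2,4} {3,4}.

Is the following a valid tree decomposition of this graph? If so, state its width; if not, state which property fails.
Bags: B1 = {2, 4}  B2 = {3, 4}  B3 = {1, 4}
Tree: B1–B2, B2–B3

No — vertex 0 appears in no bag.

A tree decomposition must satisfy three properties: every vertex lies in some bag; for every edge, both endpoints lie together in some bag; and for every vertex, the bags containing it form a connected subtree. Here vertex 0 appears in no bag, so the decomposition is invalid.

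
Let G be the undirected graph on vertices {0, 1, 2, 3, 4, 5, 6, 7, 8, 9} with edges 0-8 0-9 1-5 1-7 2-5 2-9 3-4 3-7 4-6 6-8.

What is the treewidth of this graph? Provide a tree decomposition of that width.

The largest bag has 3 vertices, giving width 2; this decomposition certifies tw(G) ≤ 2. Since 9–2–5–1–7–3–4–6–8–0–9 is a cycle in G, G is not acyclic. Forests are exactly the graphs of treewidth ≤ 1, so tw(G) ≥ 2. Combining the bounds, tw(G) = 2.

Treewidth 2.
One optimal decomposition is:
Bags: B1 = {2, 5, 9}  B2 = {1, 5, 9}  B3 = {1, 7, 9}  B4 = {3, 7, 9}  B5 = {3, 4, 9}  B6 = {4, 6, 9}  B7 = {6, 8, 9}  B8 = {0, 8, 9}
Tree: B1–B2, B2–B3, B3–B4, B4–B5, B5–B6, B6–B7, B7–B8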